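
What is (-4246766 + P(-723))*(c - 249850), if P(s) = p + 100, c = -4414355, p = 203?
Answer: 19806373956915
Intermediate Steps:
P(s) = 303 (P(s) = 203 + 100 = 303)
(-4246766 + P(-723))*(c - 249850) = (-4246766 + 303)*(-4414355 - 249850) = -4246463*(-4664205) = 19806373956915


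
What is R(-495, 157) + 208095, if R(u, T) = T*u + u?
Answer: 129885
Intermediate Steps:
R(u, T) = u + T*u
R(-495, 157) + 208095 = -495*(1 + 157) + 208095 = -495*158 + 208095 = -78210 + 208095 = 129885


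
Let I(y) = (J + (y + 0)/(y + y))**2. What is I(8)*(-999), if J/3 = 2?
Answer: -168831/4 ≈ -42208.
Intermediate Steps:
J = 6 (J = 3*2 = 6)
I(y) = 169/4 (I(y) = (6 + (y + 0)/(y + y))**2 = (6 + y/((2*y)))**2 = (6 + y*(1/(2*y)))**2 = (6 + 1/2)**2 = (13/2)**2 = 169/4)
I(8)*(-999) = (169/4)*(-999) = -168831/4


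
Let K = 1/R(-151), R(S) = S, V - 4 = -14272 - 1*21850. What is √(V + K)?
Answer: I*√823526669/151 ≈ 190.05*I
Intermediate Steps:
V = -36118 (V = 4 + (-14272 - 1*21850) = 4 + (-14272 - 21850) = 4 - 36122 = -36118)
K = -1/151 (K = 1/(-151) = -1/151 ≈ -0.0066225)
√(V + K) = √(-36118 - 1/151) = √(-5453819/151) = I*√823526669/151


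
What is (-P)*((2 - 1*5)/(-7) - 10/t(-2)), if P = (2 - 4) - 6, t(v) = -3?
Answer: 632/21 ≈ 30.095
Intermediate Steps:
P = -8 (P = -2 - 6 = -8)
(-P)*((2 - 1*5)/(-7) - 10/t(-2)) = (-1*(-8))*((2 - 1*5)/(-7) - 10/(-3)) = 8*((2 - 5)*(-⅐) - 10*(-⅓)) = 8*(-3*(-⅐) + 10/3) = 8*(3/7 + 10/3) = 8*(79/21) = 632/21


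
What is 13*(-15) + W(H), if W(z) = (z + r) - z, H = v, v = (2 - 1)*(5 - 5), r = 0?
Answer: -195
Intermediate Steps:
v = 0 (v = 1*0 = 0)
H = 0
W(z) = 0 (W(z) = (z + 0) - z = z - z = 0)
13*(-15) + W(H) = 13*(-15) + 0 = -195 + 0 = -195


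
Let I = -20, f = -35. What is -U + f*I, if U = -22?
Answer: 722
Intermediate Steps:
-U + f*I = -1*(-22) - 35*(-20) = 22 + 700 = 722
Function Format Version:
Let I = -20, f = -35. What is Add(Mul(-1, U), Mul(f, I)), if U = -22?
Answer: 722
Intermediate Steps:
Add(Mul(-1, U), Mul(f, I)) = Add(Mul(-1, -22), Mul(-35, -20)) = Add(22, 700) = 722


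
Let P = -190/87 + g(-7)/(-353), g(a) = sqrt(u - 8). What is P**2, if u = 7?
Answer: 4498377331/943165521 + 380*I/30711 ≈ 4.7694 + 0.012373*I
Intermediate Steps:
g(a) = I (g(a) = sqrt(7 - 8) = sqrt(-1) = I)
P = -190/87 - I/353 (P = -190/87 + I/(-353) = -190*1/87 + I*(-1/353) = -190/87 - I/353 ≈ -2.1839 - 0.0028329*I)
P**2 = (-190/87 - I/353)**2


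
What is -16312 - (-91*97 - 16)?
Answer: -7469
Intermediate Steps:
-16312 - (-91*97 - 16) = -16312 - (-8827 - 16) = -16312 - 1*(-8843) = -16312 + 8843 = -7469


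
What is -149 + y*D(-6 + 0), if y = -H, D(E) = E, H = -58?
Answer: -497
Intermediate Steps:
y = 58 (y = -1*(-58) = 58)
-149 + y*D(-6 + 0) = -149 + 58*(-6 + 0) = -149 + 58*(-6) = -149 - 348 = -497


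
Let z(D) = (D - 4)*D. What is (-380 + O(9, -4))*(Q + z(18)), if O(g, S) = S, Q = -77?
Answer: -67200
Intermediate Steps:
z(D) = D*(-4 + D) (z(D) = (-4 + D)*D = D*(-4 + D))
(-380 + O(9, -4))*(Q + z(18)) = (-380 - 4)*(-77 + 18*(-4 + 18)) = -384*(-77 + 18*14) = -384*(-77 + 252) = -384*175 = -67200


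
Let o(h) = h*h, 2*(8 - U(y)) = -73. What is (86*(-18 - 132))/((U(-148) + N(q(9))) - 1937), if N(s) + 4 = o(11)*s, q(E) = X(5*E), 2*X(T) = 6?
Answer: 25800/3067 ≈ 8.4121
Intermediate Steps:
U(y) = 89/2 (U(y) = 8 - ½*(-73) = 8 + 73/2 = 89/2)
X(T) = 3 (X(T) = (½)*6 = 3)
q(E) = 3
o(h) = h²
N(s) = -4 + 121*s (N(s) = -4 + 11²*s = -4 + 121*s)
(86*(-18 - 132))/((U(-148) + N(q(9))) - 1937) = (86*(-18 - 132))/((89/2 + (-4 + 121*3)) - 1937) = (86*(-150))/((89/2 + (-4 + 363)) - 1937) = -12900/((89/2 + 359) - 1937) = -12900/(807/2 - 1937) = -12900/(-3067/2) = -12900*(-2/3067) = 25800/3067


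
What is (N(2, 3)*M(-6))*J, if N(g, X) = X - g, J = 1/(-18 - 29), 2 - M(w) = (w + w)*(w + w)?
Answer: 142/47 ≈ 3.0213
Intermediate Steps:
M(w) = 2 - 4*w² (M(w) = 2 - (w + w)*(w + w) = 2 - 2*w*2*w = 2 - 4*w²)
J = -1/47 (J = 1/(-47) = -1/47 ≈ -0.021277)
(N(2, 3)*M(-6))*J = ((3 - 1*2)*(2 - 4*(-6)²))*(-1/47) = ((3 - 2)*(2 - 4*36))*(-1/47) = (1*(2 - 144))*(-1/47) = (1*(-142))*(-1/47) = -142*(-1/47) = 142/47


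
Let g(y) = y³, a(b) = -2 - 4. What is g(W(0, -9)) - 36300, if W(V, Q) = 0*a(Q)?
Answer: -36300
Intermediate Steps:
a(b) = -6
W(V, Q) = 0 (W(V, Q) = 0*(-6) = 0)
g(W(0, -9)) - 36300 = 0³ - 36300 = 0 - 36300 = -36300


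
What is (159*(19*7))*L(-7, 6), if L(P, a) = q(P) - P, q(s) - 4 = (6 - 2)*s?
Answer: -359499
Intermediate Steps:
q(s) = 4 + 4*s (q(s) = 4 + (6 - 2)*s = 4 + 4*s)
L(P, a) = 4 + 3*P (L(P, a) = (4 + 4*P) - P = 4 + 3*P)
(159*(19*7))*L(-7, 6) = (159*(19*7))*(4 + 3*(-7)) = (159*133)*(4 - 21) = 21147*(-17) = -359499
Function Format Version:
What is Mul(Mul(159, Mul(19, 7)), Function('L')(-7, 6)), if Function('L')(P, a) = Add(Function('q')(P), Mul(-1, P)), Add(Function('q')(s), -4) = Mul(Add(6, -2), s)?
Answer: -359499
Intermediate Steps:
Function('q')(s) = Add(4, Mul(4, s)) (Function('q')(s) = Add(4, Mul(Add(6, -2), s)) = Add(4, Mul(4, s)))
Function('L')(P, a) = Add(4, Mul(3, P)) (Function('L')(P, a) = Add(Add(4, Mul(4, P)), Mul(-1, P)) = Add(4, Mul(3, P)))
Mul(Mul(159, Mul(19, 7)), Function('L')(-7, 6)) = Mul(Mul(159, Mul(19, 7)), Add(4, Mul(3, -7))) = Mul(Mul(159, 133), Add(4, -21)) = Mul(21147, -17) = -359499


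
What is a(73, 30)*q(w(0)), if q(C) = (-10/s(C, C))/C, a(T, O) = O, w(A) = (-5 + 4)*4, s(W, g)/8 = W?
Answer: -75/32 ≈ -2.3438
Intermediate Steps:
s(W, g) = 8*W
w(A) = -4 (w(A) = -1*4 = -4)
q(C) = -5/(4*C**2) (q(C) = (-10*1/(8*C))/C = (-5/(4*C))/C = -5/(4*C**2))
a(73, 30)*q(w(0)) = 30*(-5/4/(-4)**2) = 30*(-5/4*1/16) = 30*(-5/64) = -75/32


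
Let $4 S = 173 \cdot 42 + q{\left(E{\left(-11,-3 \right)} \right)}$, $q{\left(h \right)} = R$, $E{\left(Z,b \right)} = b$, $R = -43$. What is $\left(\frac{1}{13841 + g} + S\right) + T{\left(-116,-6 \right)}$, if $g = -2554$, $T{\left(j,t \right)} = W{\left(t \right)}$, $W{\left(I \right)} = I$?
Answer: $\frac{81255117}{45148} \approx 1799.8$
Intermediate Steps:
$T{\left(j,t \right)} = t$
$q{\left(h \right)} = -43$
$S = \frac{7223}{4}$ ($S = \frac{173 \cdot 42 - 43}{4} = \frac{7266 - 43}{4} = \frac{1}{4} \cdot 7223 = \frac{7223}{4} \approx 1805.8$)
$\left(\frac{1}{13841 + g} + S\right) + T{\left(-116,-6 \right)} = \left(\frac{1}{13841 - 2554} + \frac{7223}{4}\right) - 6 = \left(\frac{1}{11287} + \frac{7223}{4}\right) - 6 = \frac{81526005}{45148} - 6 = \frac{81255117}{45148}$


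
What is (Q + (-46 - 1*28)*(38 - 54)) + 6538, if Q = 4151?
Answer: 11873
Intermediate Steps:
(Q + (-46 - 1*28)*(38 - 54)) + 6538 = (4151 + (-46 - 1*28)*(38 - 54)) + 6538 = (4151 + (-46 - 28)*(-16)) + 6538 = (4151 - 74*(-16)) + 6538 = (4151 + 1184) + 6538 = 5335 + 6538 = 11873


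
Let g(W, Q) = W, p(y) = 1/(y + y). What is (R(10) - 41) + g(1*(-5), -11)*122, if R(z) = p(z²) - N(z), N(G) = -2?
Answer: -129799/200 ≈ -649.00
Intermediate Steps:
p(y) = 1/(2*y)
R(z) = 2 + 1/(2*z²) (R(z) = 1/(2*(z²)) - 1*(-2) = 1/(2*z²) + 2 = 2 + 1/(2*z²))
(R(10) - 41) + g(1*(-5), -11)*122 = ((2 + (½)/10²) - 41) + (1*(-5))*122 = ((2 + (½)*(1/100)) - 41) - 5*122 = ((2 + 1/200) - 41) - 610 = (401/200 - 41) - 610 = -7799/200 - 610 = -129799/200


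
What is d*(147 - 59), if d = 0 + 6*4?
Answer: 2112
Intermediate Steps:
d = 24 (d = 0 + 24 = 24)
d*(147 - 59) = 24*(147 - 59) = 24*88 = 2112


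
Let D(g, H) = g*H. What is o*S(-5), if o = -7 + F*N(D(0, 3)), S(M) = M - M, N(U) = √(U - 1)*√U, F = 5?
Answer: 0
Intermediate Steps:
D(g, H) = H*g
N(U) = √U*√(-1 + U) (N(U) = √(-1 + U)*√U = √U*√(-1 + U))
S(M) = 0
o = -7 (o = -7 + 5*(√(3*0)*√(-1 + 3*0)) = -7 + 5*(√0*√(-1 + 0)) = -7 + 5*(0*√(-1)) = -7 + 5*(0*I) = -7 + 5*0 = -7 + 0 = -7)
o*S(-5) = -7*0 = 0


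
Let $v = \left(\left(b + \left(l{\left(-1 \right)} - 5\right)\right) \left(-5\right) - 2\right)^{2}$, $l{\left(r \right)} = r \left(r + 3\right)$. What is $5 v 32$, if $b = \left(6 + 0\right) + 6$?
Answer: $116640$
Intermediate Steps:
$b = 12$ ($b = 6 + 6 = 12$)
$l{\left(r \right)} = r \left(3 + r\right)$
$v = 729$ ($v = \left(\left(12 - 7\right) \left(-5\right) - 2\right)^{2} = \left(5 \left(-5\right) - 2\right)^{2} = \left(-25 - 2\right)^{2} = \left(-27\right)^{2} = 729$)
$5 v 32 = 5 \cdot 729 \cdot 32 = 3645 \cdot 32 = 116640$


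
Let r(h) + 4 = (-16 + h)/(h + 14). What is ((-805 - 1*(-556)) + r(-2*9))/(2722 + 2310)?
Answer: -489/10064 ≈ -0.048589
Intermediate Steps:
r(h) = -4 + (-16 + h)/(14 + h) (r(h) = -4 + (-16 + h)/(h + 14) = -4 + (-16 + h)/(14 + h))
((-805 - 1*(-556)) + r(-2*9))/(2722 + 2310) = ((-805 - 1*(-556)) + 3*(-24 - (-2)*9)/(14 - 2*9))/(2722 + 2310) = ((-805 + 556) + 3*(-24 - 1*(-18))/(14 - 18))/5032 = (-249 + 3*(-24 + 18)/(-4))*(1/5032) = (-249 + 3*(-¼)*(-6))*(1/5032) = (-249 + 9/2)*(1/5032) = -489/2*1/5032 = -489/10064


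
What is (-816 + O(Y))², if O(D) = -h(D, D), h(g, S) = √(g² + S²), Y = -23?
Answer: 666914 + 37536*√2 ≈ 7.2000e+5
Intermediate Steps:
h(g, S) = √(S² + g²)
O(D) = -√2*√(D²) (O(D) = -√(D² + D²) = -√(2*D²) = -√2*√(D²))
(-816 + O(Y))² = (-816 - √2*√((-23)²))² = (-816 - √2*√529)² = (-816 - 1*√2*23)² = (-816 - 23*√2)²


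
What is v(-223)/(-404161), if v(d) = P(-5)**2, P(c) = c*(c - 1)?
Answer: -900/404161 ≈ -0.0022268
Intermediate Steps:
P(c) = c*(-1 + c)
v(d) = 900 (v(d) = (-5*(-1 - 5))**2 = (-5*(-6))**2 = 30**2 = 900)
v(-223)/(-404161) = 900/(-404161) = 900*(-1/404161) = -900/404161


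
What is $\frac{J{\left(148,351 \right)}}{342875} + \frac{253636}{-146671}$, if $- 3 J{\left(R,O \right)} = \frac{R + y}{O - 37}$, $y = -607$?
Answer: $- \frac{27307126818337}{15791003205250} \approx -1.7293$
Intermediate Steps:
$J{\left(R,O \right)} = - \frac{-607 + R}{3 \left(-37 + O\right)}$ ($J{\left(R,O \right)} = - \frac{\left(R - 607\right) \frac{1}{O - 37}}{3} = - \frac{\left(-607 + R\right) \frac{1}{-37 + O}}{3} = - \frac{\frac{1}{-37 + O} \left(-607 + R\right)}{3} = - \frac{-607 + R}{3 \left(-37 + O\right)}$)
$\frac{J{\left(148,351 \right)}}{342875} + \frac{253636}{-146671} = \frac{\frac{1}{3} \frac{1}{-37 + 351} \left(607 - 148\right)}{342875} + \frac{253636}{-146671} = \frac{607 - 148}{3 \cdot 314} \cdot \frac{1}{342875} + 253636 \left(- \frac{1}{146671}\right) = \frac{1}{3} \cdot \frac{1}{314} \cdot 459 \cdot \frac{1}{342875} - \frac{253636}{146671} = \frac{153}{314} \cdot \frac{1}{342875} - \frac{253636}{146671} = \frac{153}{107662750} - \frac{253636}{146671} = - \frac{27307126818337}{15791003205250}$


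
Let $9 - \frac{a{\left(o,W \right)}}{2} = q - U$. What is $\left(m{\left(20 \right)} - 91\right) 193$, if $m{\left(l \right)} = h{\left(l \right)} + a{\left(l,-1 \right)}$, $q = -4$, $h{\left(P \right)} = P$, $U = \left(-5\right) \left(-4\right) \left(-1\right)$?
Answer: $-16405$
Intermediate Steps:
$U = -20$ ($U = 20 \left(-1\right) = -20$)
$a{\left(o,W \right)} = -14$ ($a{\left(o,W \right)} = 18 - 2 \left(-4 - -20\right) = 18 - 2 \left(-4 + 20\right) = 18 - 32 = -14$)
$m{\left(l \right)} = -14 + l$ ($m{\left(l \right)} = l - 14 = -14 + l$)
$\left(m{\left(20 \right)} - 91\right) 193 = \left(\left(-14 + 20\right) - 91\right) 193 = \left(6 - 91\right) 193 = \left(-85\right) 193 = -16405$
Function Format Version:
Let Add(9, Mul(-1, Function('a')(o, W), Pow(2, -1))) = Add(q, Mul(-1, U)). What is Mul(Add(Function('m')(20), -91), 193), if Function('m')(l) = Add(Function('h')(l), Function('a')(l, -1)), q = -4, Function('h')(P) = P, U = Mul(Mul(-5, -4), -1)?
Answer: -16405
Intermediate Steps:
U = -20 (U = Mul(20, -1) = -20)
Function('a')(o, W) = -14 (Function('a')(o, W) = Add(18, Mul(-2, Add(-4, Mul(-1, -20)))) = Add(18, Mul(-2, Add(-4, 20))) = Add(18, Mul(-2, 16)) = Add(18, -32) = -14)
Function('m')(l) = Add(-14, l) (Function('m')(l) = Add(l, -14) = Add(-14, l))
Mul(Add(Function('m')(20), -91), 193) = Mul(Add(Add(-14, 20), -91), 193) = Mul(Add(6, -91), 193) = Mul(-85, 193) = -16405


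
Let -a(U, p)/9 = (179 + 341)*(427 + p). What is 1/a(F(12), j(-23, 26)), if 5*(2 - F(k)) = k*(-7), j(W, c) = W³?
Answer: 1/54943200 ≈ 1.8201e-8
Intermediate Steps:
F(k) = 2 + 7*k/5 (F(k) = 2 - k*(-7)/5 = 2 - (-7)*k/5 = 2 + 7*k/5)
a(U, p) = -1998360 - 4680*p (a(U, p) = -9*(179 + 341)*(427 + p) = -4680*(427 + p) = -9*(222040 + 520*p) = -1998360 - 4680*p)
1/a(F(12), j(-23, 26)) = 1/(-1998360 - 4680*(-23)³) = 1/(-1998360 - 4680*(-12167)) = 1/(-1998360 + 56941560) = 1/54943200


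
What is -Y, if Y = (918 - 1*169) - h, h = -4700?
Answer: -5449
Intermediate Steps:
Y = 5449 (Y = (918 - 1*169) - 1*(-4700) = (918 - 169) + 4700 = 749 + 4700 = 5449)
-Y = -1*5449 = -5449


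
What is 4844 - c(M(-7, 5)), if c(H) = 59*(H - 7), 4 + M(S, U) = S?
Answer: 5906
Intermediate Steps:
M(S, U) = -4 + S
c(H) = -413 + 59*H (c(H) = 59*(-7 + H) = -413 + 59*H)
4844 - c(M(-7, 5)) = 4844 - (-413 + 59*(-4 - 7)) = 4844 - (-413 + 59*(-11)) = 4844 - (-413 - 649) = 4844 - 1*(-1062) = 4844 + 1062 = 5906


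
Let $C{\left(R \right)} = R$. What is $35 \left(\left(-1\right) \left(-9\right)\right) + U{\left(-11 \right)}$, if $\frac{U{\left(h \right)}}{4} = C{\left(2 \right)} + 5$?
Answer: $343$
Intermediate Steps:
$U{\left(h \right)} = 28$ ($U{\left(h \right)} = 4 \left(2 + 5\right) = 4 \cdot 7 = 28$)
$35 \left(\left(-1\right) \left(-9\right)\right) + U{\left(-11 \right)} = 35 \left(\left(-1\right) \left(-9\right)\right) + 28 = 35 \cdot 9 + 28 = 315 + 28 = 343$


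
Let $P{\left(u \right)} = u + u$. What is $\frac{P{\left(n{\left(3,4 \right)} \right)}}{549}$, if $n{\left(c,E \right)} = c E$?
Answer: $\frac{8}{183} \approx 0.043716$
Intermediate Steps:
$n{\left(c,E \right)} = E c$
$P{\left(u \right)} = 2 u$
$\frac{P{\left(n{\left(3,4 \right)} \right)}}{549} = \frac{2 \cdot 4 \cdot 3}{549} = 2 \cdot 12 \cdot \frac{1}{549} = 24 \cdot \frac{1}{549} = \frac{8}{183}$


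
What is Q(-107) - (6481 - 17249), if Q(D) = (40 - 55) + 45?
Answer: 10798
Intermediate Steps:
Q(D) = 30 (Q(D) = -15 + 45 = 30)
Q(-107) - (6481 - 17249) = 30 - (6481 - 17249) = 30 - 1*(-10768) = 30 + 10768 = 10798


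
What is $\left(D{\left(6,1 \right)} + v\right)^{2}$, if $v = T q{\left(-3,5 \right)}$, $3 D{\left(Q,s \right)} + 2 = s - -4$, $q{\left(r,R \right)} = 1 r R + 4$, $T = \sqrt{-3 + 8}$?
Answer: $606 - 22 \sqrt{5} \approx 556.81$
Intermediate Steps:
$T = \sqrt{5} \approx 2.2361$
$q{\left(r,R \right)} = 4 + R r$ ($q{\left(r,R \right)} = r R + 4 = R r + 4 = 4 + R r$)
$D{\left(Q,s \right)} = \frac{2}{3} + \frac{s}{3}$ ($D{\left(Q,s \right)} = - \frac{2}{3} + \frac{s - -4}{3} = - \frac{2}{3} + \frac{s + 4}{3} = - \frac{2}{3} + \frac{4 + s}{3} = - \frac{2}{3} + \left(\frac{4}{3} + \frac{s}{3}\right) = \frac{2}{3} + \frac{s}{3}$)
$v = - 11 \sqrt{5}$ ($v = \sqrt{5} \left(4 + 5 \left(-3\right)\right) = \sqrt{5} \left(4 - 15\right) = \sqrt{5} \left(-11\right) = - 11 \sqrt{5} \approx -24.597$)
$\left(D{\left(6,1 \right)} + v\right)^{2} = \left(\left(\frac{2}{3} + \frac{1}{3} \cdot 1\right) - 11 \sqrt{5}\right)^{2} = \left(\left(\frac{2}{3} + \frac{1}{3}\right) - 11 \sqrt{5}\right)^{2} = \left(1 - 11 \sqrt{5}\right)^{2}$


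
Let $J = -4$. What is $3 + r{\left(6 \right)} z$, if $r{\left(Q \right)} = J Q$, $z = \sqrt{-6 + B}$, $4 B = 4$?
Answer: $3 - 24 i \sqrt{5} \approx 3.0 - 53.666 i$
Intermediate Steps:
$B = 1$ ($B = \frac{1}{4} \cdot 4 = 1$)
$z = i \sqrt{5}$ ($z = \sqrt{-6 + 1} = \sqrt{-5} = i \sqrt{5} \approx 2.2361 i$)
$r{\left(Q \right)} = - 4 Q$
$3 + r{\left(6 \right)} z = 3 + \left(-4\right) 6 i \sqrt{5} = 3 - 24 i \sqrt{5}$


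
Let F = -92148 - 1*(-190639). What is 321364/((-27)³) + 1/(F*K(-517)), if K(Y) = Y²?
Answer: -8460087552726553/518166015175017 ≈ -16.327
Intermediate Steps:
F = 98491 (F = -92148 + 190639 = 98491)
321364/((-27)³) + 1/(F*K(-517)) = 321364/((-27)³) + 1/(98491*((-517)²)) = 321364/(-19683) + (1/98491)/267289 = 321364*(-1/19683) + (1/98491)*(1/267289) = -321364/19683 + 1/26325560899 = -8460087552726553/518166015175017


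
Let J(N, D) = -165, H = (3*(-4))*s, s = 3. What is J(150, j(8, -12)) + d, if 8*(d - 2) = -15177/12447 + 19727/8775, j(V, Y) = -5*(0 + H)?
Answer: -2635438489/16181100 ≈ -162.87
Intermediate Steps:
H = -36 (H = (3*(-4))*3 = -12*3 = -36)
j(V, Y) = 180 (j(V, Y) = -5*(0 - 36) = -5*(-36) = 180)
d = 34443011/16181100 (d = 2 + (-15177/12447 + 19727/8775)/8 = 2 + (-15177*1/12447 + 19727*(1/8775))/8 = 2 + (-5059/4149 + 19727/8775)/8 = 2 + (⅛)*(4161622/4045275) = 2 + 2080811/16181100 = 34443011/16181100 ≈ 2.1286)
J(150, j(8, -12)) + d = -165 + 34443011/16181100 = -2635438489/16181100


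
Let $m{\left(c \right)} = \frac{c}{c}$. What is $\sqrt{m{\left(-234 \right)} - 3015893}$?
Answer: $2 i \sqrt{753973} \approx 1736.6 i$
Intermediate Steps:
$m{\left(c \right)} = 1$
$\sqrt{m{\left(-234 \right)} - 3015893} = \sqrt{1 - 3015893} = \sqrt{-3015892} = 2 i \sqrt{753973}$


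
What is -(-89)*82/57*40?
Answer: 291920/57 ≈ 5121.4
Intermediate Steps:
-(-89)*82/57*40 = -89*(-82/57)*40 = (7298/57)*40 = 291920/57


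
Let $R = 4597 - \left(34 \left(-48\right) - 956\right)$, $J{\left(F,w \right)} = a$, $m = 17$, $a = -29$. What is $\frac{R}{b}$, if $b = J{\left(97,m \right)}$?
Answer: $- \frac{7185}{29} \approx -247.76$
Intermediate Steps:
$J{\left(F,w \right)} = -29$
$b = -29$
$R = 7185$ ($R = 4597 - \left(-1632 - 956\right) = 4597 - -2588 = 4597 + 2588 = 7185$)
$\frac{R}{b} = \frac{7185}{-29} = 7185 \left(- \frac{1}{29}\right) = - \frac{7185}{29}$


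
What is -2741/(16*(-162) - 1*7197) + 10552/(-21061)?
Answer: -45565327/206166129 ≈ -0.22101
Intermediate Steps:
-2741/(16*(-162) - 1*7197) + 10552/(-21061) = -2741/(-2592 - 7197) + 10552*(-1/21061) = -2741/(-9789) - 10552/21061 = -2741*(-1/9789) - 10552/21061 = 2741/9789 - 10552/21061 = -45565327/206166129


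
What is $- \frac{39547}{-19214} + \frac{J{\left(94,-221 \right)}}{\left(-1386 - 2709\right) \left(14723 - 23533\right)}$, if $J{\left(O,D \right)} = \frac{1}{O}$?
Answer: $\frac{5158196282089}{2506121408700} \approx 2.0582$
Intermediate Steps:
$- \frac{39547}{-19214} + \frac{J{\left(94,-221 \right)}}{\left(-1386 - 2709\right) \left(14723 - 23533\right)} = - \frac{39547}{-19214} + \frac{1}{94 \left(-1386 - 2709\right) \left(14723 - 23533\right)} = \left(-39547\right) \left(- \frac{1}{19214}\right) + \frac{1}{94 \left(\left(-4095\right) \left(-8810\right)\right)} = \frac{39547}{19214} + \frac{1}{94 \cdot 36076950} = \frac{39547}{19214} + \frac{1}{94} \cdot \frac{1}{36076950} = \frac{39547}{19214} + \frac{1}{3391233300} = \frac{5158196282089}{2506121408700}$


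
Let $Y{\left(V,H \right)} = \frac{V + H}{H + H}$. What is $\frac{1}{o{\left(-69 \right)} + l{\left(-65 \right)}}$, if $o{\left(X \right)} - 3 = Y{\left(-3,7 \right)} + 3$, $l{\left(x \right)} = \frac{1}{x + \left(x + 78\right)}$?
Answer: $\frac{364}{2281} \approx 0.15958$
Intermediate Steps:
$Y{\left(V,H \right)} = \frac{H + V}{2 H}$
$l{\left(x \right)} = \frac{1}{78 + 2 x}$ ($l{\left(x \right)} = \frac{1}{x + \left(78 + x\right)} = \frac{1}{78 + 2 x}$)
$o{\left(X \right)} = \frac{44}{7}$ ($o{\left(X \right)} = 3 + \left(\frac{7 - 3}{2 \cdot 7} + 3\right) = 3 + \left(\frac{1}{2} \cdot \frac{1}{7} \cdot 4 + 3\right) = 3 + \left(\frac{2}{7} + 3\right) = 3 + \frac{23}{7} = \frac{44}{7}$)
$\frac{1}{o{\left(-69 \right)} + l{\left(-65 \right)}} = \frac{1}{\frac{44}{7} + \frac{1}{2 \left(39 - 65\right)}} = \frac{1}{\frac{44}{7} + \frac{1}{2 \left(-26\right)}} = \frac{1}{\frac{44}{7} + \frac{1}{2} \left(- \frac{1}{26}\right)} = \frac{1}{\frac{44}{7} - \frac{1}{52}} = \frac{1}{\frac{2281}{364}} = \frac{364}{2281}$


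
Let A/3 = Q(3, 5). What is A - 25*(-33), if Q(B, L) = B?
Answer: 834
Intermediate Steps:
A = 9 (A = 3*3 = 9)
A - 25*(-33) = 9 - 25*(-33) = 9 + 825 = 834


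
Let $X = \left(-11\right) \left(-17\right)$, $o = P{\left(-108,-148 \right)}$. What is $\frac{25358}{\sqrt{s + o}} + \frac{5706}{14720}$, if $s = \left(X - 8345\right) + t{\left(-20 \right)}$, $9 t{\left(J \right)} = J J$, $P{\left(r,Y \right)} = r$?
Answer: $\frac{2853}{7360} - \frac{38037 i \sqrt{73994}}{36997} \approx 0.38764 - 279.67 i$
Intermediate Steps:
$o = -108$
$X = 187$
$t{\left(J \right)} = \frac{J^{2}}{9}$ ($t{\left(J \right)} = \frac{J J}{9} = \frac{J^{2}}{9}$)
$s = - \frac{73022}{9}$ ($s = \left(187 - 8345\right) + \frac{\left(-20\right)^{2}}{9} = -8158 + \frac{1}{9} \cdot 400 = -8158 + \frac{400}{9} = - \frac{73022}{9} \approx -8113.6$)
$\frac{25358}{\sqrt{s + o}} + \frac{5706}{14720} = \frac{25358}{\sqrt{- \frac{73022}{9} - 108}} + \frac{5706}{14720} = \frac{25358}{\sqrt{- \frac{73994}{9}}} + 5706 \cdot \frac{1}{14720} = \frac{25358}{\frac{1}{3} i \sqrt{73994}} + \frac{2853}{7360} = 25358 \left(- \frac{3 i \sqrt{73994}}{73994}\right) + \frac{2853}{7360} = - \frac{38037 i \sqrt{73994}}{36997} + \frac{2853}{7360} = \frac{2853}{7360} - \frac{38037 i \sqrt{73994}}{36997}$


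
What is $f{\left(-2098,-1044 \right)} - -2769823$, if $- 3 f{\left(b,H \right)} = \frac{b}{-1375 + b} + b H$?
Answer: $\frac{21251830163}{10419} \approx 2.0397 \cdot 10^{6}$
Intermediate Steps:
$f{\left(b,H \right)} = - \frac{H b}{3} - \frac{b}{3 \left(-1375 + b\right)}$ ($f{\left(b,H \right)} = - \frac{\frac{b}{-1375 + b} + b H}{3} = - \frac{\frac{b}{-1375 + b} + H b}{3} = - \frac{H b + \frac{b}{-1375 + b}}{3} = - \frac{H b}{3} - \frac{b}{3 \left(-1375 + b\right)}$)
$f{\left(-2098,-1044 \right)} - -2769823 = \frac{1}{3} \left(-2098\right) \frac{1}{-1375 - 2098} \left(-1 + 1375 \left(-1044\right) - \left(-1044\right) \left(-2098\right)\right) - -2769823 = \frac{1}{3} \left(-2098\right) \frac{1}{-3473} \left(-1 - 1435500 - 2190312\right) + 2769823 = \frac{1}{3} \left(-2098\right) \left(- \frac{1}{3473}\right) \left(-3625813\right) + 2769823 = - \frac{7606955674}{10419} + 2769823 = \frac{21251830163}{10419}$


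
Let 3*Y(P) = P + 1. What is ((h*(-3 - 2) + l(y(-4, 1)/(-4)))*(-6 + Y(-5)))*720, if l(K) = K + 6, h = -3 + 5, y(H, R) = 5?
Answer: 27720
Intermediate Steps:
h = 2
Y(P) = 1/3 + P/3 (Y(P) = (P + 1)/3 = (1 + P)/3 = 1/3 + P/3)
l(K) = 6 + K
((h*(-3 - 2) + l(y(-4, 1)/(-4)))*(-6 + Y(-5)))*720 = ((2*(-3 - 2) + (6 + 5/(-4)))*(-6 + (1/3 + (1/3)*(-5))))*720 = ((2*(-5) + (6 + 5*(-1/4)))*(-6 + (1/3 - 5/3)))*720 = ((-10 + (6 - 5/4))*(-6 - 4/3))*720 = ((-10 + 19/4)*(-22/3))*720 = -21/4*(-22/3)*720 = (77/2)*720 = 27720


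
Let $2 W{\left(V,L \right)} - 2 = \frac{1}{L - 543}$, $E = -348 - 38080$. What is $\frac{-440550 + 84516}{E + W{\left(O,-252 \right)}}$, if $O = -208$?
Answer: $\frac{566094060}{61098931} \approx 9.2652$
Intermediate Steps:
$E = -38428$ ($E = -348 - 38080 = -38428$)
$W{\left(V,L \right)} = 1 + \frac{1}{2 \left(-543 + L\right)}$ ($W{\left(V,L \right)} = 1 + \frac{1}{2 \left(L - 543\right)} = 1 + \frac{1}{2 \left(-543 + L\right)}$)
$\frac{-440550 + 84516}{E + W{\left(O,-252 \right)}} = \frac{-440550 + 84516}{-38428 + \frac{- \frac{1085}{2} - 252}{-543 - 252}} = - \frac{356034}{-38428 + \frac{1}{-795} \left(- \frac{1589}{2}\right)} = - \frac{356034}{-38428 - - \frac{1589}{1590}} = - \frac{356034}{-38428 + \frac{1589}{1590}} = - \frac{356034}{- \frac{61098931}{1590}} = \left(-356034\right) \left(- \frac{1590}{61098931}\right) = \frac{566094060}{61098931}$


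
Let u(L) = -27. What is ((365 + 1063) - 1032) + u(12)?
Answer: 369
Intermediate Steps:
((365 + 1063) - 1032) + u(12) = ((365 + 1063) - 1032) - 27 = (1428 - 1032) - 27 = 396 - 27 = 369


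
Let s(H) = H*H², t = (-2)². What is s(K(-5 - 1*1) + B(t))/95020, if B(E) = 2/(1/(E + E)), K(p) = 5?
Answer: 9261/95020 ≈ 0.097464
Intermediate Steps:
t = 4
B(E) = 4*E (B(E) = 2/(1/(2*E)) = 2/((1/(2*E))) = 2*(2*E) = 4*E)
s(H) = H³
s(K(-5 - 1*1) + B(t))/95020 = (5 + 4*4)³/95020 = (5 + 16)³*(1/95020) = 21³*(1/95020) = 9261*(1/95020) = 9261/95020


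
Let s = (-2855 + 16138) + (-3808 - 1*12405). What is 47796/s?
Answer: -23898/1465 ≈ -16.313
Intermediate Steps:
s = -2930 (s = 13283 + (-3808 - 12405) = 13283 - 16213 = -2930)
47796/s = 47796/(-2930) = 47796*(-1/2930) = -23898/1465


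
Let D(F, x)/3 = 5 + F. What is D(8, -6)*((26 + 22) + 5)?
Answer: 2067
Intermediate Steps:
D(F, x) = 15 + 3*F (D(F, x) = 3*(5 + F) = 15 + 3*F)
D(8, -6)*((26 + 22) + 5) = (15 + 3*8)*((26 + 22) + 5) = (15 + 24)*(48 + 5) = 39*53 = 2067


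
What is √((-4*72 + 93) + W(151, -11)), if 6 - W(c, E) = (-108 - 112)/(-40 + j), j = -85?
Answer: I*√4769/5 ≈ 13.812*I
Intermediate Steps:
W(c, E) = 106/25 (W(c, E) = 6 - (-108 - 112)/(-40 - 85) = 6 - (-220)/(-125) = 6 - (-220)*(-1)/125 = 6 - 1*44/25 = 6 - 44/25 = 106/25)
√((-4*72 + 93) + W(151, -11)) = √((-4*72 + 93) + 106/25) = √((-288 + 93) + 106/25) = √(-195 + 106/25) = √(-4769/25) = I*√4769/5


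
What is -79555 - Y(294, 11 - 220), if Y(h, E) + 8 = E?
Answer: -79338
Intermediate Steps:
Y(h, E) = -8 + E
-79555 - Y(294, 11 - 220) = -79555 - (-8 + (11 - 220)) = -79555 - (-8 - 209) = -79555 - 1*(-217) = -79555 + 217 = -79338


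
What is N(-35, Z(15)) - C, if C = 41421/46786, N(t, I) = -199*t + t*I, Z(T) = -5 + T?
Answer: 309447969/46786 ≈ 6614.1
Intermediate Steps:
N(t, I) = -199*t + I*t
C = 41421/46786 (C = 41421*(1/46786) = 41421/46786 ≈ 0.88533)
N(-35, Z(15)) - C = -35*(-199 + (-5 + 15)) - 1*41421/46786 = -35*(-199 + 10) - 41421/46786 = -35*(-189) - 41421/46786 = 6615 - 41421/46786 = 309447969/46786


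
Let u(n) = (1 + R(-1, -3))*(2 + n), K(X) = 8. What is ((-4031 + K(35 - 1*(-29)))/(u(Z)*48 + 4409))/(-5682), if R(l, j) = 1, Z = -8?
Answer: 1341/7259702 ≈ 0.00018472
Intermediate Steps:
u(n) = 4 + 2*n (u(n) = (1 + 1)*(2 + n) = 2*(2 + n) = 4 + 2*n)
((-4031 + K(35 - 1*(-29)))/(u(Z)*48 + 4409))/(-5682) = ((-4031 + 8)/((4 + 2*(-8))*48 + 4409))/(-5682) = -4023/((4 - 16)*48 + 4409)*(-1/5682) = -4023/(-12*48 + 4409)*(-1/5682) = -4023/(-576 + 4409)*(-1/5682) = -4023/3833*(-1/5682) = 1341/7259702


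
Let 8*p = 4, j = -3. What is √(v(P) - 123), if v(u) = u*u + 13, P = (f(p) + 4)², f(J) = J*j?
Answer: I*√1135/4 ≈ 8.4224*I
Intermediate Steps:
p = ½ (p = (⅛)*4 = ½ ≈ 0.50000)
f(J) = -3*J (f(J) = J*(-3) = -3*J)
P = 25/4 (P = (-3*½ + 4)² = (-3/2 + 4)² = (5/2)² = 25/4 ≈ 6.2500)
v(u) = 13 + u² (v(u) = u² + 13 = 13 + u²)
√(v(P) - 123) = √((13 + (25/4)²) - 123) = √((13 + 625/16) - 123) = √(833/16 - 123) = √(-1135/16) = I*√1135/4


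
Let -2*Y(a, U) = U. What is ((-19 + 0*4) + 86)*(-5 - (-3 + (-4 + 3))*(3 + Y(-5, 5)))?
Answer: -201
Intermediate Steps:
Y(a, U) = -U/2
((-19 + 0*4) + 86)*(-5 - (-3 + (-4 + 3))*(3 + Y(-5, 5))) = ((-19 + 0*4) + 86)*(-5 - (-3 + (-4 + 3))*(3 - 1/2*5)) = ((-19 + 0) + 86)*(-5 - (-3 - 1)*(3 - 5/2)) = (-19 + 86)*(-5 - (-4)/2) = 67*(-5 - 1*(-2)) = 67*(-5 + 2) = 67*(-3) = -201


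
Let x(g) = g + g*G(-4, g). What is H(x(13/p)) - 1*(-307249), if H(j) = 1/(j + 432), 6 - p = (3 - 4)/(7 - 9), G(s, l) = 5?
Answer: 1507978103/4908 ≈ 3.0725e+5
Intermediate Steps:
p = 11/2 (p = 6 - (3 - 4)/(7 - 9) = 6 - (-1)/(-2) = 6 - (-1)*(-1)/2 = 6 - 1*1/2 = 6 - 1/2 = 11/2 ≈ 5.5000)
x(g) = 6*g (x(g) = g + g*5 = g + 5*g = 6*g)
H(j) = 1/(432 + j)
H(x(13/p)) - 1*(-307249) = 1/(432 + 6*(13/(11/2))) - 1*(-307249) = 1/(432 + 6*(13*(2/11))) + 307249 = 1/(432 + 6*(26/11)) + 307249 = 1/(432 + 156/11) + 307249 = 1/(4908/11) + 307249 = 11/4908 + 307249 = 1507978103/4908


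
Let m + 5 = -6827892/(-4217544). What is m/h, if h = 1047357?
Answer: -1188319/368106185934 ≈ -3.2282e-6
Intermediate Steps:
m = -1188319/351462 (m = -5 - 6827892/(-4217544) = -5 - 6827892*(-1/4217544) = -5 + 568991/351462 = -1188319/351462 ≈ -3.3811)
m/h = -1188319/351462/1047357 = -1188319/351462*1/1047357 = -1188319/368106185934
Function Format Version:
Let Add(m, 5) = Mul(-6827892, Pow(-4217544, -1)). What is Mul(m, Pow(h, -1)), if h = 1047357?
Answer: Rational(-1188319, 368106185934) ≈ -3.2282e-6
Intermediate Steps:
m = Rational(-1188319, 351462) (m = Add(-5, Mul(-6827892, Pow(-4217544, -1))) = Add(-5, Mul(-6827892, Rational(-1, 4217544))) = Add(-5, Rational(568991, 351462)) = Rational(-1188319, 351462) ≈ -3.3811)
Mul(m, Pow(h, -1)) = Mul(Rational(-1188319, 351462), Pow(1047357, -1)) = Mul(Rational(-1188319, 351462), Rational(1, 1047357)) = Rational(-1188319, 368106185934)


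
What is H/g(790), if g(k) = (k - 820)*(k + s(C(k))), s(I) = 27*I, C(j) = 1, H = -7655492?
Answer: 3827746/12255 ≈ 312.34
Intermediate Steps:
g(k) = (-820 + k)*(27 + k) (g(k) = (k - 820)*(k + 27*1) = (-820 + k)*(k + 27) = (-820 + k)*(27 + k))
H/g(790) = -7655492/(-22140 + 790**2 - 793*790) = -7655492/(-22140 + 624100 - 626470) = -7655492/(-24510) = -7655492*(-1/24510) = 3827746/12255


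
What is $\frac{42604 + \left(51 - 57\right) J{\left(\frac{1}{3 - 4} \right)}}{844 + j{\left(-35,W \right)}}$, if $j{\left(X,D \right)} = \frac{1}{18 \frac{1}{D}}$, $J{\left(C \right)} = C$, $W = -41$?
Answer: $\frac{766980}{15151} \approx 50.622$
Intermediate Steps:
$j{\left(X,D \right)} = \frac{D}{18}$
$\frac{42604 + \left(51 - 57\right) J{\left(\frac{1}{3 - 4} \right)}}{844 + j{\left(-35,W \right)}} = \frac{42604 + \frac{51 - 57}{3 - 4}}{844 + \frac{1}{18} \left(-41\right)} = \frac{42604 - \frac{6}{-1}}{844 - \frac{41}{18}} = \frac{42604 - -6}{\frac{15151}{18}} = \left(42604 + 6\right) \frac{18}{15151} = 42610 \cdot \frac{18}{15151} = \frac{766980}{15151}$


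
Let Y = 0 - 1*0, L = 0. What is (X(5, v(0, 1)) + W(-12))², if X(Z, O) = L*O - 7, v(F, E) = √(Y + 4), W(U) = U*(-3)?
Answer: 841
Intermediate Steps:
W(U) = -3*U
Y = 0 (Y = 0 + 0 = 0)
v(F, E) = 2 (v(F, E) = √(0 + 4) = √4 = 2)
X(Z, O) = -7 (X(Z, O) = 0*O - 7 = 0 - 7 = -7)
(X(5, v(0, 1)) + W(-12))² = (-7 - 3*(-12))² = (-7 + 36)² = 29² = 841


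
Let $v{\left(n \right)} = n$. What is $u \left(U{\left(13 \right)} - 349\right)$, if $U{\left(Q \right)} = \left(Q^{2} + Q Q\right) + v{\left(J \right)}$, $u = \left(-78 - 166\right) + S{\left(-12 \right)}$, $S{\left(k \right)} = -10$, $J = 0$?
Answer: $2794$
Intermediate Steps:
$u = -254$ ($u = \left(-78 - 166\right) - 10 = -244 - 10 = -254$)
$U{\left(Q \right)} = 2 Q^{2}$ ($U{\left(Q \right)} = \left(Q^{2} + Q Q\right) + 0 = \left(Q^{2} + Q^{2}\right) + 0 = 2 Q^{2} + 0 = 2 Q^{2}$)
$u \left(U{\left(13 \right)} - 349\right) = - 254 \left(2 \cdot 13^{2} - 349\right) = - 254 \left(2 \cdot 169 - 349\right) = - 254 \left(338 - 349\right) = \left(-254\right) \left(-11\right) = 2794$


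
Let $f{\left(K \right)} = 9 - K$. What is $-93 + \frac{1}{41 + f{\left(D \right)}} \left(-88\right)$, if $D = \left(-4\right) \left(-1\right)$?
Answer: $- \frac{2183}{23} \approx -94.913$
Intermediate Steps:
$D = 4$
$-93 + \frac{1}{41 + f{\left(D \right)}} \left(-88\right) = -93 + \frac{1}{41 + \left(9 - 4\right)} \left(-88\right) = -93 + \frac{1}{41 + 5} \left(-88\right) = -93 + \frac{1}{46} \left(-88\right) = -93 - \frac{44}{23} = - \frac{2183}{23}$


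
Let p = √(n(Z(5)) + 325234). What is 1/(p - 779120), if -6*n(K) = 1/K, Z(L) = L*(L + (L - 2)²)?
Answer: -327230400/254951612649721 - 2*√14342819295/254951612649721 ≈ -1.2844e-6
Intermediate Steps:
Z(L) = L*(L + (-2 + L)²)
n(K) = -1/(6*K)
p = √14342819295/210 (p = √(-1/(5*(5 + (-2 + 5)²))/6 + 325234) = √(-1/(5*(5 + 3²))/6 + 325234) = √(-1/(5*(5 + 9))/6 + 325234) = √(-1/(6*(5*14)) + 325234) = √(-⅙/70 + 325234) = √(-⅙*1/70 + 325234) = √(-1/420 + 325234) = √(136598279/420) = √14342819295/210 ≈ 570.29)
1/(p - 779120) = 1/(√14342819295/210 - 779120) = 1/(-779120 + √14342819295/210)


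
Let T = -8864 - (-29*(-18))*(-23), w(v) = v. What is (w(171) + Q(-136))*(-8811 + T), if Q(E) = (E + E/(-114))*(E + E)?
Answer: -11903737855/57 ≈ -2.0884e+8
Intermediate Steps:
Q(E) = 113*E**2/57 (Q(E) = (E + E*(-1/114))*(2*E) = (E - E/114)*(2*E) = (113*E/114)*(2*E) = 113*E**2/57)
T = 3142 (T = -8864 - 522*(-23) = -8864 - 1*(-12006) = -8864 + 12006 = 3142)
(w(171) + Q(-136))*(-8811 + T) = (171 + (113/57)*(-136)**2)*(-8811 + 3142) = (171 + (113/57)*18496)*(-5669) = (171 + 2090048/57)*(-5669) = (2099795/57)*(-5669) = -11903737855/57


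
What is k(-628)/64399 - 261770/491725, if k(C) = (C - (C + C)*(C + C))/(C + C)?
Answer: -6495949507/12666639310 ≈ -0.51284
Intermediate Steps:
k(C) = (C - 4*C²)/(2*C) (k(C) = (C - 2*C*2*C)/((2*C)) = (C - 4*C²)*(1/(2*C)) = (C - 4*C²)/(2*C))
k(-628)/64399 - 261770/491725 = (½ - 2*(-628))/64399 - 261770/491725 = (½ + 1256)*(1/64399) - 261770*1/491725 = (2513/2)*(1/64399) - 52354/98345 = 2513/128798 - 52354/98345 = -6495949507/12666639310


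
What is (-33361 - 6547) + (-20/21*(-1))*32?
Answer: -837428/21 ≈ -39878.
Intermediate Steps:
(-33361 - 6547) + (-20/21*(-1))*32 = -39908 + (-20*1/21*(-1))*32 = -39908 - 20/21*(-1)*32 = -39908 + (20/21)*32 = -39908 + 640/21 = -837428/21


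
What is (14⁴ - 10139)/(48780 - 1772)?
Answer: 28277/47008 ≈ 0.60154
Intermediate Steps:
(14⁴ - 10139)/(48780 - 1772) = (38416 - 10139)/47008 = 28277*(1/47008) = 28277/47008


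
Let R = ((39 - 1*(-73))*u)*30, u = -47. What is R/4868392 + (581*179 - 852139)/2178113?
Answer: -498275799480/1325488488037 ≈ -0.37592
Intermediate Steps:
R = -157920 (R = ((39 - 1*(-73))*(-47))*30 = ((39 + 73)*(-47))*30 = (112*(-47))*30 = -5264*30 = -157920)
R/4868392 + (581*179 - 852139)/2178113 = -157920/4868392 + (581*179 - 852139)/2178113 = -157920*1/4868392 + (103999 - 852139)*(1/2178113) = -19740/608549 - 748140*1/2178113 = -19740/608549 - 748140/2178113 = -498275799480/1325488488037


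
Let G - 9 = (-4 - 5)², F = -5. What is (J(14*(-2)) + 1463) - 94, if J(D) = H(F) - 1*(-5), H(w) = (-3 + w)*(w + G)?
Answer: 694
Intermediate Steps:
G = 90 (G = 9 + (-4 - 5)² = 9 + (-9)² = 9 + 81 = 90)
H(w) = (-3 + w)*(90 + w) (H(w) = (-3 + w)*(w + 90) = (-3 + w)*(90 + w))
J(D) = -675 (J(D) = (-270 + (-5)² + 87*(-5)) - 1*(-5) = (-270 + 25 - 435) + 5 = -680 + 5 = -675)
(J(14*(-2)) + 1463) - 94 = (-675 + 1463) - 94 = 788 - 94 = 694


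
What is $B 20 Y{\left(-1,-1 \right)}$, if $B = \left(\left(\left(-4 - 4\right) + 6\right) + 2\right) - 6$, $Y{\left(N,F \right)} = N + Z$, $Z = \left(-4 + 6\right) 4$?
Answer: $-840$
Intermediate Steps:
$Z = 8$ ($Z = 2 \cdot 4 = 8$)
$Y{\left(N,F \right)} = 8 + N$ ($Y{\left(N,F \right)} = N + 8 = 8 + N$)
$B = -6$ ($B = \left(\left(-8 + 6\right) + 2\right) - 6 = \left(-2 + 2\right) - 6 = 0 - 6 = -6$)
$B 20 Y{\left(-1,-1 \right)} = \left(-6\right) 20 \left(8 - 1\right) = \left(-120\right) 7 = -840$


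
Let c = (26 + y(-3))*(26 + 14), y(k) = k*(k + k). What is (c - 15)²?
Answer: 3045025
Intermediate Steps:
y(k) = 2*k² (y(k) = k*(2*k) = 2*k²)
c = 1760 (c = (26 + 2*(-3)²)*(26 + 14) = (26 + 2*9)*40 = (26 + 18)*40 = 44*40 = 1760)
(c - 15)² = (1760 - 15)² = 1745² = 3045025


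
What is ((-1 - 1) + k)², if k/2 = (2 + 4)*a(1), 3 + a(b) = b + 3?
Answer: 100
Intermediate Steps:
a(b) = b (a(b) = -3 + (b + 3) = -3 + (3 + b) = b)
k = 12 (k = 2*((2 + 4)*1) = 2*(6*1) = 2*6 = 12)
((-1 - 1) + k)² = ((-1 - 1) + 12)² = (-2 + 12)² = 10² = 100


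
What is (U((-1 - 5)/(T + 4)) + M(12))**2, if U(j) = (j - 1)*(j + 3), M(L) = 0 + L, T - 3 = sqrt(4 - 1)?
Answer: 18173601/279841 + 102312*sqrt(3)/279841 ≈ 65.576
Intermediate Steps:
T = 3 + sqrt(3) (T = 3 + sqrt(4 - 1) = 3 + sqrt(3) ≈ 4.7320)
M(L) = L
U(j) = (-1 + j)*(3 + j)
(U((-1 - 5)/(T + 4)) + M(12))**2 = ((-3 + ((-1 - 5)/((3 + sqrt(3)) + 4))**2 + 2*((-1 - 5)/((3 + sqrt(3)) + 4))) + 12)**2 = ((-3 + (-6/(7 + sqrt(3)))**2 + 2*(-6/(7 + sqrt(3)))) + 12)**2 = ((-3 + 36/(7 + sqrt(3))**2 - 12/(7 + sqrt(3))) + 12)**2 = ((-3 - 12/(7 + sqrt(3)) + 36/(7 + sqrt(3))**2) + 12)**2 = (9 - 12/(7 + sqrt(3)) + 36/(7 + sqrt(3))**2)**2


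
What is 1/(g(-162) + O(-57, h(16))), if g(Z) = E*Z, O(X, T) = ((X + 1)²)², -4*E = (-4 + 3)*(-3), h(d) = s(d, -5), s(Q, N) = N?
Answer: 2/19669235 ≈ 1.0168e-7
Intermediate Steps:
h(d) = -5
E = -¾ (E = -(-4 + 3)*(-3)/4 = -(-1)*(-3)/4 = -¼*3 = -¾ ≈ -0.75000)
O(X, T) = (1 + X)⁴ (O(X, T) = ((1 + X)²)² = (1 + X)⁴)
g(Z) = -3*Z/4
1/(g(-162) + O(-57, h(16))) = 1/(-¾*(-162) + (1 - 57)⁴) = 1/(243/2 + (-56)⁴) = 1/(243/2 + 9834496) = 1/(19669235/2) = 2/19669235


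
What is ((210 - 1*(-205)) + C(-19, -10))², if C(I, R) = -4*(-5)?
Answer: 189225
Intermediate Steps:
C(I, R) = 20
((210 - 1*(-205)) + C(-19, -10))² = ((210 - 1*(-205)) + 20)² = ((210 + 205) + 20)² = (415 + 20)² = 435² = 189225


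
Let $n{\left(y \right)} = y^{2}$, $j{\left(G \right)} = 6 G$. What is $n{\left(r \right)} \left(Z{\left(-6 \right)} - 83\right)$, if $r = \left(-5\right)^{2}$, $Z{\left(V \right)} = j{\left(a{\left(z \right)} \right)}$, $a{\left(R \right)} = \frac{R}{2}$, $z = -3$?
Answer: $-57500$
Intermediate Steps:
$a{\left(R \right)} = \frac{R}{2}$ ($a{\left(R \right)} = R \frac{1}{2} = \frac{R}{2}$)
$Z{\left(V \right)} = -9$ ($Z{\left(V \right)} = 6 \cdot \frac{1}{2} \left(-3\right) = 6 \left(- \frac{3}{2}\right) = -9$)
$r = 25$
$n{\left(r \right)} \left(Z{\left(-6 \right)} - 83\right) = 25^{2} \left(-9 - 83\right) = 625 \left(-9 - 83\right) = 625 \left(-92\right) = -57500$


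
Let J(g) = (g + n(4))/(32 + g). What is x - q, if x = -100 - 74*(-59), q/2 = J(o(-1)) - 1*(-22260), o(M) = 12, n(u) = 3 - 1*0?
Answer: -885603/22 ≈ -40255.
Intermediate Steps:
n(u) = 3 (n(u) = 3 + 0 = 3)
J(g) = (3 + g)/(32 + g) (J(g) = (g + 3)/(32 + g) = (3 + g)/(32 + g))
q = 979455/22 (q = 2*((3 + 12)/(32 + 12) - 1*(-22260)) = 2*(15/44 + 22260) = 2*(979455/44) = 979455/22 ≈ 44521.)
x = 4266 (x = -100 + 4366 = 4266)
x - q = 4266 - 1*979455/22 = 4266 - 979455/22 = -885603/22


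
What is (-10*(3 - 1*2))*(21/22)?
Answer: -105/11 ≈ -9.5455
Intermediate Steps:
(-10*(3 - 1*2))*(21/22) = (-10*(3 - 2))*(21*(1/22)) = -10*1*(21/22) = -10*21/22 = -105/11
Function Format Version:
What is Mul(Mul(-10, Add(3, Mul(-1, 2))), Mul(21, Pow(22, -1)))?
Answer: Rational(-105, 11) ≈ -9.5455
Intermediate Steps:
Mul(Mul(-10, Add(3, Mul(-1, 2))), Mul(21, Pow(22, -1))) = Mul(Mul(-10, Add(3, -2)), Mul(21, Rational(1, 22))) = Mul(Mul(-10, 1), Rational(21, 22)) = Mul(-10, Rational(21, 22)) = Rational(-105, 11)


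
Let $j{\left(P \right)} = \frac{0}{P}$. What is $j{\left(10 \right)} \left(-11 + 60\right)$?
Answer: $0$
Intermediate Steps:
$j{\left(P \right)} = 0$
$j{\left(10 \right)} \left(-11 + 60\right) = 0 \left(-11 + 60\right) = 0 \cdot 49 = 0$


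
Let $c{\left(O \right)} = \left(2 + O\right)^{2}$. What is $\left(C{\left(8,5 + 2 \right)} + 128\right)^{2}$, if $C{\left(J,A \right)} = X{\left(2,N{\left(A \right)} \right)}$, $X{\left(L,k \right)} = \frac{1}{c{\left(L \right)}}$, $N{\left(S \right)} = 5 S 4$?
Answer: $\frac{4198401}{256} \approx 16400.0$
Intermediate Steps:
$N{\left(S \right)} = 20 S$
$X{\left(L,k \right)} = \frac{1}{\left(2 + L\right)^{2}}$
$C{\left(J,A \right)} = \frac{1}{16}$ ($C{\left(J,A \right)} = \frac{1}{\left(2 + 2\right)^{2}} = \frac{1}{16}$)
$\left(C{\left(8,5 + 2 \right)} + 128\right)^{2} = \left(\frac{1}{16} + 128\right)^{2} = \left(\frac{2049}{16}\right)^{2} = \frac{4198401}{256}$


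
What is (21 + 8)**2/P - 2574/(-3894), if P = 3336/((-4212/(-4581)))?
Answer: 7453719/8348618 ≈ 0.89281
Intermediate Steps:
P = 141502/39 (P = 3336/((-4212*(-1/4581))) = 3336/(468/509) = 3336*(509/468) = 141502/39 ≈ 3628.3)
(21 + 8)**2/P - 2574/(-3894) = (21 + 8)**2/(141502/39) - 2574/(-3894) = 29**2*(39/141502) - 2574*(-1/3894) = 841*(39/141502) + 39/59 = 32799/141502 + 39/59 = 7453719/8348618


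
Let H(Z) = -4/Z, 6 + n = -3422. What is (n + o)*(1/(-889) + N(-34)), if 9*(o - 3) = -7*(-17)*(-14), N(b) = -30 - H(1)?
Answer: 250343155/2667 ≈ 93867.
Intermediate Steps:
n = -3428 (n = -6 - 3422 = -3428)
N(b) = -26 (N(b) = -30 - (-4)/1 = -30 - (-4) = -30 - 1*(-4) = -30 + 4 = -26)
o = -1639/9 (o = 3 + (-7*(-17)*(-14))/9 = 3 + (119*(-14))/9 = 3 + (⅑)*(-1666) = 3 - 1666/9 = -1639/9 ≈ -182.11)
(n + o)*(1/(-889) + N(-34)) = (-3428 - 1639/9)*(1/(-889) - 26) = -32491*(-1/889 - 26)/9 = -32491/9*(-23115/889) = 250343155/2667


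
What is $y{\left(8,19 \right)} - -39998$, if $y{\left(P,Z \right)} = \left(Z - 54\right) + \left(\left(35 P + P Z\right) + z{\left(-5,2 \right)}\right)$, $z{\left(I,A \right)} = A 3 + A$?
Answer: $40403$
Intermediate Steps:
$z{\left(I,A \right)} = 4 A$ ($z{\left(I,A \right)} = 3 A + A = 4 A$)
$y{\left(P,Z \right)} = -46 + Z + 35 P + P Z$ ($y{\left(P,Z \right)} = \left(Z - 54\right) + \left(\left(35 P + P Z\right) + 4 \cdot 2\right) = \left(-54 + Z\right) + \left(\left(35 P + P Z\right) + 8\right) = \left(-54 + Z\right) + \left(8 + 35 P + P Z\right) = -46 + Z + 35 P + P Z$)
$y{\left(8,19 \right)} - -39998 = \left(-46 + 19 + 35 \cdot 8 + 8 \cdot 19\right) - -39998 = \left(-46 + 19 + 280 + 152\right) + 39998 = 405 + 39998 = 40403$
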